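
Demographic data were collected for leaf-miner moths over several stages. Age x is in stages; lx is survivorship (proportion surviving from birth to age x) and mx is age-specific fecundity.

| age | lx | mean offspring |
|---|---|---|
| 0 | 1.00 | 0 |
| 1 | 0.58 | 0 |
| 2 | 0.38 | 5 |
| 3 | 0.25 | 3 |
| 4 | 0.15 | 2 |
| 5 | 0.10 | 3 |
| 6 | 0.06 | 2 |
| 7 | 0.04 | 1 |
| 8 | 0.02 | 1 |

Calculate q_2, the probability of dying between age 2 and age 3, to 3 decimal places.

0.342

q_2 = (l_2 − l_3) / l_2 = (0.38 − 0.25) / 0.38
     = 0.13 / 0.38 = 0.342105… → 0.342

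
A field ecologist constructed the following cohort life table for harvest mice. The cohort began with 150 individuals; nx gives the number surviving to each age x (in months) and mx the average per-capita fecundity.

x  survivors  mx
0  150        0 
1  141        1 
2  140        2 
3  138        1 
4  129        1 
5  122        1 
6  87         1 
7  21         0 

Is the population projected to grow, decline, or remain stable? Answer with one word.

lx = nx/n0 = nx/150: 1, 0.94, 0.93333…, 0.92, 0.86, 0.81333…, 0.58, 0.14
R0 = Σ lx·mx = 0 + 0.94 + 1.866667… + 0.92 + 0.86 + 0.813333… + 0.58 + 0 = 5.98…
R0 > 1, so the population is growing.

growing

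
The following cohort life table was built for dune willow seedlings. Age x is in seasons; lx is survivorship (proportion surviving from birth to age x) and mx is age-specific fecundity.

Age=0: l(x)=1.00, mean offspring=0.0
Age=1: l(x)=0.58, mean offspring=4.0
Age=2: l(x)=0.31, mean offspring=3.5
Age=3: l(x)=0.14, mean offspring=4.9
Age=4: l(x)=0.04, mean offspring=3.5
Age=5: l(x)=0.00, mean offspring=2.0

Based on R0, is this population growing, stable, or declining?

growing

R0 = Σ lx·mx = 0 + 2.32 + 1.085 + 0.686 + 0.14 + 0 = 4.231
R0 > 1, so the population is growing.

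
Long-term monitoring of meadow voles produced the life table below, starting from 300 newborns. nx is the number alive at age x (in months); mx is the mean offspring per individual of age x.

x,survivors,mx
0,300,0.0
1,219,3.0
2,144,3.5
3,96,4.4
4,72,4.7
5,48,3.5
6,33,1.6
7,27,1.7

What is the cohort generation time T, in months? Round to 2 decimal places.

lx = nx/n0 = nx/300: 1, 0.73, 0.48, 0.32, 0.24, 0.16, 0.11, 0.09
lx·mx: 0, 2.19, 1.68, 1.408, 1.128, 0.56, 0.176, 0.153 → R0 = 7.295
x·lx·mx: 0, 2.19, 3.36, 4.224, 4.512, 2.8, 1.056, 1.071 → Σ = 19.213
T = 19.213 / 7.295 = 2.633722… → 2.63

2.63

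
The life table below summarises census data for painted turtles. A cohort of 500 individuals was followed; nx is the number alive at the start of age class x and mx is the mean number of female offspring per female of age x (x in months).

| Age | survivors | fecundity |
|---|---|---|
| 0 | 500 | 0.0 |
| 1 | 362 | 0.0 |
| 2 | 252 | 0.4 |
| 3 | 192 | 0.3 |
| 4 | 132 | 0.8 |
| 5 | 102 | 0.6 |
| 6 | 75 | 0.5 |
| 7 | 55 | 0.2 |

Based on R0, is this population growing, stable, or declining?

lx = nx/n0 = nx/500: 1, 0.724, 0.504, 0.384, 0.264, 0.204, 0.15, 0.11
R0 = Σ lx·mx = 0 + 0 + 0.2016 + 0.1152 + 0.2112 + 0.1224 + 0.075 + 0.022 = 0.7474
R0 < 1, so the population is declining.

declining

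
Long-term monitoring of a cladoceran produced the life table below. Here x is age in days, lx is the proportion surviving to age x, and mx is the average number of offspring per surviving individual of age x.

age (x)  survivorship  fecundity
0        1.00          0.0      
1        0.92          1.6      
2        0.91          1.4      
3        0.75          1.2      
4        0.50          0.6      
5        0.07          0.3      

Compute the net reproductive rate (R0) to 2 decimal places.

lx·mx by age: 0, 1.472, 1.274, 0.9, 0.3, 0.021
R0 = Σ lx·mx = 3.967 → 3.97

3.97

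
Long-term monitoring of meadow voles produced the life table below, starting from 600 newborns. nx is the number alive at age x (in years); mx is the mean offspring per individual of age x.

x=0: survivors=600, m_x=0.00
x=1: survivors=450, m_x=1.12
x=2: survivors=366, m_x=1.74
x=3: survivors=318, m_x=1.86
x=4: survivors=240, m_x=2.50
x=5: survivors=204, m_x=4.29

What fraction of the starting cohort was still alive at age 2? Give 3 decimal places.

l_2 = n_2/n_0 = 366/600 = 0.61 → 0.610

0.610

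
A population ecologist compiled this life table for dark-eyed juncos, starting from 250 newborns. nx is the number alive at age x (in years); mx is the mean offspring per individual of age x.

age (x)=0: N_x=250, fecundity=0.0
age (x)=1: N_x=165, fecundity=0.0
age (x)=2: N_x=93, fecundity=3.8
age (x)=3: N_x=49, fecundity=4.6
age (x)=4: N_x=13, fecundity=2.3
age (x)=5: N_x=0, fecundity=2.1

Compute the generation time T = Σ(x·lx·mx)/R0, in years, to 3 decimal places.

2.469

lx = nx/n0 = nx/250: 1, 0.66, 0.372, 0.196, 0.052, 0
lx·mx: 0, 0, 1.4136, 0.9016, 0.1196, 0 → R0 = 2.4348
x·lx·mx: 0, 0, 2.8272, 2.7048, 0.4784, 0 → Σ = 6.0104
T = 6.0104 / 2.4348 = 2.46854… → 2.469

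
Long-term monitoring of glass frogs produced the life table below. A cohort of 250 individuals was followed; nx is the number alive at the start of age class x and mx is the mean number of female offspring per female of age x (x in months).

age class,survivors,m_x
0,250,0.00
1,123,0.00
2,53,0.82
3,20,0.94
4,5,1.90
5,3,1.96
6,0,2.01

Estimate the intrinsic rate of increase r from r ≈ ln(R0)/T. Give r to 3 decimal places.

lx = nx/n0 = nx/250: 1, 0.492, 0.212, 0.08, 0.02, 0.012, 0
R0 = Σ lx·mx = 0 + 0 + 0.17384 + 0.0752 + 0.038 + 0.02352 + 0 = 0.31056
Σ x·lx·mx = 0.84288; T = 0.84288/0.31056 = 2.71406…
r ≈ ln(R0)/T = ln(0.31056)/2.71406… = -0.43086… → -0.431

-0.431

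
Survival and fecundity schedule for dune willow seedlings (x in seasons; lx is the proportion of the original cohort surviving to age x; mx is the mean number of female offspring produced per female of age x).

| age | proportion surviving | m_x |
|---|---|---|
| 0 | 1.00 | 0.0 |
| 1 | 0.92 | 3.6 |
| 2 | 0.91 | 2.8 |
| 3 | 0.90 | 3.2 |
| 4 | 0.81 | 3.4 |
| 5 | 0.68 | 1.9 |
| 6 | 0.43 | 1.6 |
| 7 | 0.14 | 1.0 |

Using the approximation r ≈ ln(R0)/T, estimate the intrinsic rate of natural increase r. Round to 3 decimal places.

0.897

R0 = Σ lx·mx = 0 + 3.312 + 2.548 + 2.88 + 2.754 + 1.292 + 0.688 + 0.14 = 13.614
Σ x·lx·mx = 39.632; T = 39.632/13.614 = 2.91112…
r ≈ ln(R0)/T = ln(13.614)/2.91112… = 0.89694… → 0.897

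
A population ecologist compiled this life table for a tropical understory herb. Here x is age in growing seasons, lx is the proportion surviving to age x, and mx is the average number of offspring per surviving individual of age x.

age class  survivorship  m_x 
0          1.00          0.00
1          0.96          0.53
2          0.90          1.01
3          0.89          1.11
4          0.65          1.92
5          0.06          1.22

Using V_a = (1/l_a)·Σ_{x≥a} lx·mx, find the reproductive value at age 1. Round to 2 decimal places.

lx·mx for x ≥ 1: 0.5088, 0.909, 0.9879, 1.248, 0.0732 → sum = 3.7269
V_1 = 3.7269 / l_1 = 3.7269 / 0.96 = 3.882188… → 3.88

3.88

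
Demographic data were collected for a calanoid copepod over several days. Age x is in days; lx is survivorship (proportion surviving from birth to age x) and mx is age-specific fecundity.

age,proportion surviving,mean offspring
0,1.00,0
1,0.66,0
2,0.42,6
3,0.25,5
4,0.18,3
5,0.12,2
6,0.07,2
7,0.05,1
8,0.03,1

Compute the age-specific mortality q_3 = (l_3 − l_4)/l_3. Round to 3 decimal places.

q_3 = (l_3 − l_4) / l_3 = (0.25 − 0.18) / 0.25
     = 0.07 / 0.25 = 0.28 → 0.280

0.280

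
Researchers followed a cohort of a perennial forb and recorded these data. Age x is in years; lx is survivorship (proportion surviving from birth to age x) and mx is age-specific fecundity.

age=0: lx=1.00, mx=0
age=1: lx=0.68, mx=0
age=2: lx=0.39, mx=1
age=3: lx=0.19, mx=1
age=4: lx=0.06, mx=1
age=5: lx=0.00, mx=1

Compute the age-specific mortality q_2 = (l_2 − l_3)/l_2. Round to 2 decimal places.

0.51

q_2 = (l_2 − l_3) / l_2 = (0.39 − 0.19) / 0.39
     = 0.2 / 0.39 = 0.512821… → 0.51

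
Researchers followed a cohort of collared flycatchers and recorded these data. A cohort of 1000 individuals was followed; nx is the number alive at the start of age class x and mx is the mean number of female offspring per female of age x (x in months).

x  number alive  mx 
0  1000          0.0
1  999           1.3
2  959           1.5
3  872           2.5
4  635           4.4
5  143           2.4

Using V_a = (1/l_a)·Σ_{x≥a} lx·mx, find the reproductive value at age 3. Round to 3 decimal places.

6.098

lx = nx/n0 = nx/1000: 1, 0.999, 0.959, 0.872, 0.635, 0.143
lx·mx for x ≥ 3: 2.18, 2.794, 0.3432 → sum = 5.3172
V_3 = 5.3172 / l_3 = 5.3172 / 0.872 = 6.097706… → 6.098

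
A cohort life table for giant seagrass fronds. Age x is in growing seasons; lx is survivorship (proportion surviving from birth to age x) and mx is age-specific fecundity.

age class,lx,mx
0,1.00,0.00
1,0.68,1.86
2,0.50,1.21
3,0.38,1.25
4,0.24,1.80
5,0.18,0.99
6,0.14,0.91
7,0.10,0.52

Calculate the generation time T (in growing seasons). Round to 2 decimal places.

2.44

lx·mx: 0, 1.2648, 0.605, 0.475, 0.432, 0.1782, 0.1274, 0.052 → R0 = 3.1344
x·lx·mx: 0, 1.2648, 1.21, 1.425, 1.728, 0.891, 0.7644, 0.364 → Σ = 7.6472
T = 7.6472 / 3.1344 = 2.439765… → 2.44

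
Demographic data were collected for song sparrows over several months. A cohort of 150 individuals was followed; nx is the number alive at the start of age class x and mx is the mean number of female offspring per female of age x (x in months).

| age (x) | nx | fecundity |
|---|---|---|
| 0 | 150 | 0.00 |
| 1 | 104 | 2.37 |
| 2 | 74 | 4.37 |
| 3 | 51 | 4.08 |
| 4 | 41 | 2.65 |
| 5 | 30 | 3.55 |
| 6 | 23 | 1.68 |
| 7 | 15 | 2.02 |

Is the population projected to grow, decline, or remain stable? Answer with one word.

lx = nx/n0 = nx/150: 1, 0.69333…, 0.49333…, 0.34, 0.27333…, 0.2, 0.15333…, 0.1
R0 = Σ lx·mx = 0 + 1.6432… + 2.155867… + 1.3872 + 0.724333… + 0.71 + 0.2576… + 0.202 = 7.0802…
R0 > 1, so the population is growing.

growing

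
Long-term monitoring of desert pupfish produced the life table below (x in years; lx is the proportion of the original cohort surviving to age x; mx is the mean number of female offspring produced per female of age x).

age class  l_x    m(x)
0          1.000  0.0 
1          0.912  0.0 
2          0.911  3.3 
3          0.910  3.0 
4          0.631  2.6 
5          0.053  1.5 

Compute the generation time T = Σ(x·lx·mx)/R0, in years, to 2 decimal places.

lx·mx: 0, 0, 3.0063, 2.73, 1.6406, 0.0795 → R0 = 7.4564
x·lx·mx: 0, 0, 6.0126, 8.19, 6.5624, 0.3975 → Σ = 21.1625
T = 21.1625 / 7.4564 = 2.838166… → 2.84

2.84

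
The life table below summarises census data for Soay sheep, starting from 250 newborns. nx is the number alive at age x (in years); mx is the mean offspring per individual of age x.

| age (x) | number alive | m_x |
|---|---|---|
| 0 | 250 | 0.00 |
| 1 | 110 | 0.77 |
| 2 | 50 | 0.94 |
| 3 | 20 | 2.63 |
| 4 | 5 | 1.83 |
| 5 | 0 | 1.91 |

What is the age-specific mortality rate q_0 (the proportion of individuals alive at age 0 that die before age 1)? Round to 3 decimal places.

lx = nx/n0 = nx/250: 1, 0.44, 0.2, 0.08, 0.02, 0
q_0 = (l_0 − l_1) / l_0 = (1 − 0.44) / 1
     = 0.56 / 1 = 0.56 → 0.560

0.560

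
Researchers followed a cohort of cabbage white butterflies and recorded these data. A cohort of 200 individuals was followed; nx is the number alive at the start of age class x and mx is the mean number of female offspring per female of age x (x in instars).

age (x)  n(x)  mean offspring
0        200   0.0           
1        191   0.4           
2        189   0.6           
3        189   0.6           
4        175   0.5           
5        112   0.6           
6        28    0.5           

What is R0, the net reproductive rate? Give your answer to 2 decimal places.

lx = nx/n0 = nx/200: 1, 0.955, 0.945, 0.945, 0.875, 0.56, 0.14
lx·mx by age: 0, 0.382, 0.567, 0.567, 0.4375, 0.336, 0.07
R0 = Σ lx·mx = 2.3595 → 2.36

2.36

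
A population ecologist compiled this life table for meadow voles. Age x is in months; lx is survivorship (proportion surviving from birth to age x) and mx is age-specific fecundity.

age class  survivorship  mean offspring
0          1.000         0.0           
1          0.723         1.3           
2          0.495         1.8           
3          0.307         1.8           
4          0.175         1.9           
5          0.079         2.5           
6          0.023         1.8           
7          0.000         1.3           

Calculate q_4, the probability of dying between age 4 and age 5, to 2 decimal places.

q_4 = (l_4 − l_5) / l_4 = (0.175 − 0.079) / 0.175
     = 0.096 / 0.175 = 0.548571… → 0.55

0.55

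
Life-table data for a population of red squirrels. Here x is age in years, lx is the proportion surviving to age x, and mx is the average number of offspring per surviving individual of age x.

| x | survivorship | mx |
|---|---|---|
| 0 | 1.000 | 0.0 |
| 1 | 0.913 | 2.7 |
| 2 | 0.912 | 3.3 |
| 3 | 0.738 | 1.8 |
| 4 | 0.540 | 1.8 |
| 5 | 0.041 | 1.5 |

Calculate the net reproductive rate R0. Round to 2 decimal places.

lx·mx by age: 0, 2.4651, 3.0096, 1.3284, 0.972, 0.0615
R0 = Σ lx·mx = 7.8366 → 7.84

7.84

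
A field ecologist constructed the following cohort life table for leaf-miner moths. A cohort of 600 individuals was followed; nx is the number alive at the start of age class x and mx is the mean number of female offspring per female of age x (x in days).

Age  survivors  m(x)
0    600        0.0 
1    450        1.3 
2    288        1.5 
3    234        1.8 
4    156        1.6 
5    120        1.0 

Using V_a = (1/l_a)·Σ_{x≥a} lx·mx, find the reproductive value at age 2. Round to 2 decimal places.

4.25

lx = nx/n0 = nx/600: 1, 0.75, 0.48, 0.39, 0.26, 0.2
lx·mx for x ≥ 2: 0.72, 0.702, 0.416, 0.2 → sum = 2.038
V_2 = 2.038 / l_2 = 2.038 / 0.48 = 4.245833… → 4.25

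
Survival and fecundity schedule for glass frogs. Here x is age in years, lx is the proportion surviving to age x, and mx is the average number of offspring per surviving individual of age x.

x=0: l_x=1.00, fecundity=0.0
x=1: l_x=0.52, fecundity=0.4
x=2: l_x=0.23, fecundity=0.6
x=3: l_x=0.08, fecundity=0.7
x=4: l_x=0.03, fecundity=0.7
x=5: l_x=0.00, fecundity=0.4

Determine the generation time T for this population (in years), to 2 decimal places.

lx·mx: 0, 0.208, 0.138, 0.056, 0.021, 0 → R0 = 0.423
x·lx·mx: 0, 0.208, 0.276, 0.168, 0.084, 0 → Σ = 0.736
T = 0.736 / 0.423 = 1.739953… → 1.74

1.74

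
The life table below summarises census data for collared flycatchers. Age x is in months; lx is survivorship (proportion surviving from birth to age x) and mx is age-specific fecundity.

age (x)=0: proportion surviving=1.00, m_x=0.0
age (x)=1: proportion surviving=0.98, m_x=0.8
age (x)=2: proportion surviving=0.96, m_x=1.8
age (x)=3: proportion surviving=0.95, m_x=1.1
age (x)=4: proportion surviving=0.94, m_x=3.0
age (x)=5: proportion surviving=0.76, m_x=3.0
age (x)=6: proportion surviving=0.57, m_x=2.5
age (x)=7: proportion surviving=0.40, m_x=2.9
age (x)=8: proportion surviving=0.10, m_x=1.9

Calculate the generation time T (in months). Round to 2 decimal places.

lx·mx: 0, 0.784, 1.728, 1.045, 2.82, 2.28, 1.425, 1.16, 0.19 → R0 = 11.432
x·lx·mx: 0, 0.784, 3.456, 3.135, 11.28, 11.4, 8.55, 8.12, 1.52 → Σ = 48.245
T = 48.245 / 11.432 = 4.220171… → 4.22

4.22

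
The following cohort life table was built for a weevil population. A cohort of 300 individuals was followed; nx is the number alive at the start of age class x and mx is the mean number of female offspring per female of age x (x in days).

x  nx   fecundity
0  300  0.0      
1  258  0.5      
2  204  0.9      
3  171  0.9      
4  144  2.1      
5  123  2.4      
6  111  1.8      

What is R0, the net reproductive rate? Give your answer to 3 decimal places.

lx = nx/n0 = nx/300: 1, 0.86, 0.68, 0.57, 0.48, 0.41, 0.37
lx·mx by age: 0, 0.43, 0.612, 0.513, 1.008, 0.984, 0.666
R0 = Σ lx·mx = 4.213 → 4.213

4.213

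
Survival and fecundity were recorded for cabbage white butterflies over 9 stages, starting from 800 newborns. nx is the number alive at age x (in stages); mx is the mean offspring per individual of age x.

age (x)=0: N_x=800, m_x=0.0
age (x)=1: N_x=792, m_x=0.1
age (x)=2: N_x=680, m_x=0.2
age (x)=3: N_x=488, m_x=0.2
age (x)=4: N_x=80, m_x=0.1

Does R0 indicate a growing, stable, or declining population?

lx = nx/n0 = nx/800: 1, 0.99, 0.85, 0.61, 0.1
R0 = Σ lx·mx = 0 + 0.099 + 0.17 + 0.122 + 0.01 = 0.401
R0 < 1, so the population is declining.

declining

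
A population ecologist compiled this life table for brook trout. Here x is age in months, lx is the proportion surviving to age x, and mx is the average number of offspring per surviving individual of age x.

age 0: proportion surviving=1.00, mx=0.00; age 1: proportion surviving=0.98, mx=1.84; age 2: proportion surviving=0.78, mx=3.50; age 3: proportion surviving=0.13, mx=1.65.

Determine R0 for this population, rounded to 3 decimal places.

4.748

lx·mx by age: 0, 1.8032, 2.73, 0.2145
R0 = Σ lx·mx = 4.7477 → 4.748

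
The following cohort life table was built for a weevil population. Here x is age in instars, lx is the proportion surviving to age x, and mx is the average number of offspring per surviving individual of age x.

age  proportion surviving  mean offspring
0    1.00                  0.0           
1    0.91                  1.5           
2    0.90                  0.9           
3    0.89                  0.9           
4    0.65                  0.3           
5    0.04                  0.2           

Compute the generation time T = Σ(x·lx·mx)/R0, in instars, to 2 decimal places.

1.95

lx·mx: 0, 1.365, 0.81, 0.801, 0.195, 0.008 → R0 = 3.179
x·lx·mx: 0, 1.365, 1.62, 2.403, 0.78, 0.04 → Σ = 6.208
T = 6.208 / 3.179 = 1.952815… → 1.95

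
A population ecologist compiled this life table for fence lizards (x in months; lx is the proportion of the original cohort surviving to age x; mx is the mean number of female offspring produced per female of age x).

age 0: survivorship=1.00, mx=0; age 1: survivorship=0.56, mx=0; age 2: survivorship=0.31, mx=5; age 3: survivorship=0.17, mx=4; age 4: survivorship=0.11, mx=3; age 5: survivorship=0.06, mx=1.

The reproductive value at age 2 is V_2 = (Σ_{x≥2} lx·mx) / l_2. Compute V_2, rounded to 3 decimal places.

8.452

lx·mx for x ≥ 2: 1.55, 0.68, 0.33, 0.06 → sum = 2.62
V_2 = 2.62 / l_2 = 2.62 / 0.31 = 8.451613… → 8.452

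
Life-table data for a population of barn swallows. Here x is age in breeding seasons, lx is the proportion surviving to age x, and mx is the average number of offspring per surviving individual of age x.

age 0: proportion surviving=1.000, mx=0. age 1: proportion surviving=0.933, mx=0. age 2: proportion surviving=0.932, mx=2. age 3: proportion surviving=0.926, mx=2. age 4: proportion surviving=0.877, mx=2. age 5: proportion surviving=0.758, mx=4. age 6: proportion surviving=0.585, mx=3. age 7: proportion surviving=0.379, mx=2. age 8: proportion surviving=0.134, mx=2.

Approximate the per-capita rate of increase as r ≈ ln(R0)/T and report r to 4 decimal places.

0.5530

R0 = Σ lx·mx = 0 + 0 + 1.864 + 1.852 + 1.754 + 3.032 + 1.755 + 0.758 + 0.268 = 11.283
Σ x·lx·mx = 49.44; T = 49.44/11.283 = 4.38181…
r ≈ ln(R0)/T = ln(11.283)/4.38181… = 0.553035… → 0.5530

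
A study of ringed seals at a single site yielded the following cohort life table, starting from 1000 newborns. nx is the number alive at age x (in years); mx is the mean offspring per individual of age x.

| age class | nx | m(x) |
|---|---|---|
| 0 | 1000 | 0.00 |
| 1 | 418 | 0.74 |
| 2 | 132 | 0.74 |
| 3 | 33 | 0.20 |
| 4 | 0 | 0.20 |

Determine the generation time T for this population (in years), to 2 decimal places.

1.27

lx = nx/n0 = nx/1000: 1, 0.418, 0.132, 0.033, 0
lx·mx: 0, 0.30932, 0.09768, 0.0066, 0 → R0 = 0.4136
x·lx·mx: 0, 0.30932, 0.19536, 0.0198, 0 → Σ = 0.52448
T = 0.52448 / 0.4136 = 1.268085… → 1.27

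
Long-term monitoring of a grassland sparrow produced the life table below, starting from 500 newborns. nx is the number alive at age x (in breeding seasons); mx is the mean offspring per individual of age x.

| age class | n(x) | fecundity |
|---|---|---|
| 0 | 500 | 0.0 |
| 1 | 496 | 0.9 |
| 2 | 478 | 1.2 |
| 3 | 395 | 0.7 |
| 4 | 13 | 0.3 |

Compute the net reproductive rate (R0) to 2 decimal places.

2.60

lx = nx/n0 = nx/500: 1, 0.992, 0.956, 0.79, 0.026
lx·mx by age: 0, 0.8928, 1.1472, 0.553, 0.0078
R0 = Σ lx·mx = 2.6008 → 2.60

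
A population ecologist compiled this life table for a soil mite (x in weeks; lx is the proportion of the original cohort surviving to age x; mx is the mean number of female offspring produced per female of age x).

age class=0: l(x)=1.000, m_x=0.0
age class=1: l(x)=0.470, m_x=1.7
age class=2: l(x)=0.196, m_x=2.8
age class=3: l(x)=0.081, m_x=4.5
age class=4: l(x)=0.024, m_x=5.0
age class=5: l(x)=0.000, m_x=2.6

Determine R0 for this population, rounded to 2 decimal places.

lx·mx by age: 0, 0.799, 0.5488, 0.3645, 0.12, 0
R0 = Σ lx·mx = 1.8323 → 1.83

1.83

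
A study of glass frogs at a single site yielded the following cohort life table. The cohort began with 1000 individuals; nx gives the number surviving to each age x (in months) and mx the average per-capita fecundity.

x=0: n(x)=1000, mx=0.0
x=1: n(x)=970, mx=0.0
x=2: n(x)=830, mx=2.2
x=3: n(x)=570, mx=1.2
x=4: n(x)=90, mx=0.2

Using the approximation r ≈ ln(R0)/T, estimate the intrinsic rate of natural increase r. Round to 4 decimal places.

0.4059

lx = nx/n0 = nx/1000: 1, 0.97, 0.83, 0.57, 0.09
R0 = Σ lx·mx = 0 + 0 + 1.826 + 0.684 + 0.018 = 2.528
Σ x·lx·mx = 5.776; T = 5.776/2.528 = 2.28481…
r ≈ ln(R0)/T = ln(2.528)/2.28481… = 0.405911… → 0.4059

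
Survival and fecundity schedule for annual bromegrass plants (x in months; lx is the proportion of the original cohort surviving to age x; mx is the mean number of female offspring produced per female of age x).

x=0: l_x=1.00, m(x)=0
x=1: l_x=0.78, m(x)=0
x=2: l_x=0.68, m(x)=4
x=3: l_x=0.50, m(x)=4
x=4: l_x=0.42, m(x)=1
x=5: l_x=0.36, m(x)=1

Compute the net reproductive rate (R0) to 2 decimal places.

5.50

lx·mx by age: 0, 0, 2.72, 2, 0.42, 0.36
R0 = Σ lx·mx = 5.5 → 5.50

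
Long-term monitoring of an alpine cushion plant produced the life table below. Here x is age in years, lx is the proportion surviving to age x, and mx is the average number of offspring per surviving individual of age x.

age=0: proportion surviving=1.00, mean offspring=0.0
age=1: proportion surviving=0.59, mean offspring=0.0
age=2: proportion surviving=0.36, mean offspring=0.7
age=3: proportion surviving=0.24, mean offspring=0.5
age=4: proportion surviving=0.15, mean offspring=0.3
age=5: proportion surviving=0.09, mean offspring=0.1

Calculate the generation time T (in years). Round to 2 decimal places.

2.56

lx·mx: 0, 0, 0.252, 0.12, 0.045, 0.009 → R0 = 0.426
x·lx·mx: 0, 0, 0.504, 0.36, 0.18, 0.045 → Σ = 1.089
T = 1.089 / 0.426 = 2.556338… → 2.56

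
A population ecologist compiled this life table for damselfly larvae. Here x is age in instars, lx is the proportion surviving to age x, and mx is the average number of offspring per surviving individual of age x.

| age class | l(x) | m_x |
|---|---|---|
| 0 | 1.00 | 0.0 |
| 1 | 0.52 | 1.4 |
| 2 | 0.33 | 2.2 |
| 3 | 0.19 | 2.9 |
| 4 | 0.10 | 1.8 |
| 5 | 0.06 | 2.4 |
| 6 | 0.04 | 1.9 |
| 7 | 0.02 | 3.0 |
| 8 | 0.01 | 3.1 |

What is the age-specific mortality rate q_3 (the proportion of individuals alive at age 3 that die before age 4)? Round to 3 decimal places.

0.474

q_3 = (l_3 − l_4) / l_3 = (0.19 − 0.1) / 0.19
     = 0.09 / 0.19 = 0.473684… → 0.474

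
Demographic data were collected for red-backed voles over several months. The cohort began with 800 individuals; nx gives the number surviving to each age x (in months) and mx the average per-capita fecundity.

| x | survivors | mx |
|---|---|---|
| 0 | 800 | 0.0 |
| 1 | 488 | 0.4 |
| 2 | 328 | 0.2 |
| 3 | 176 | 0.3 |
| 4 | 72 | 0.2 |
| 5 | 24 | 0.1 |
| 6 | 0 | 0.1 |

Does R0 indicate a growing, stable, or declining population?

declining

lx = nx/n0 = nx/800: 1, 0.61, 0.41, 0.22, 0.09, 0.03, 0
R0 = Σ lx·mx = 0 + 0.244 + 0.082 + 0.066 + 0.018 + 0.003 + 0 = 0.413
R0 < 1, so the population is declining.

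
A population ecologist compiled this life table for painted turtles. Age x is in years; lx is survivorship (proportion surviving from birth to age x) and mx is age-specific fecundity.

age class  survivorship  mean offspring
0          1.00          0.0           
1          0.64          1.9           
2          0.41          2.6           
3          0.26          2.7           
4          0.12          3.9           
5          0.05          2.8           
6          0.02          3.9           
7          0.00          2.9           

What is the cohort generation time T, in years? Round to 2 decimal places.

lx·mx: 0, 1.216, 1.066, 0.702, 0.468, 0.14, 0.078, 0 → R0 = 3.67
x·lx·mx: 0, 1.216, 2.132, 2.106, 1.872, 0.7, 0.468, 0 → Σ = 8.494
T = 8.494 / 3.67 = 2.314441… → 2.31

2.31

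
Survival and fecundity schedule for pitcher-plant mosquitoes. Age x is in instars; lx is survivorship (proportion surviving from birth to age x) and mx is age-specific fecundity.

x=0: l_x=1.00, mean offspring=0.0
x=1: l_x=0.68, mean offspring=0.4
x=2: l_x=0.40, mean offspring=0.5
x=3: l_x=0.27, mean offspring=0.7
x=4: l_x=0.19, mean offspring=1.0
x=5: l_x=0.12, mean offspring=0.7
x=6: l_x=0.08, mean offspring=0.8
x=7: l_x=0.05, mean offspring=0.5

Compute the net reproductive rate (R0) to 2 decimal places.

lx·mx by age: 0, 0.272, 0.2, 0.189, 0.19, 0.084, 0.064, 0.025
R0 = Σ lx·mx = 1.024 → 1.02

1.02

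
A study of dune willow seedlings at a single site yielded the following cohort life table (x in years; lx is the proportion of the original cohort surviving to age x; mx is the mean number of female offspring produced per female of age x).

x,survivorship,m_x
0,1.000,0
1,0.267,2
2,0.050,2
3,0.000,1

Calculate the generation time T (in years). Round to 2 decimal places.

lx·mx: 0, 0.534, 0.1, 0 → R0 = 0.634
x·lx·mx: 0, 0.534, 0.2, 0 → Σ = 0.734
T = 0.734 / 0.634 = 1.157729… → 1.16

1.16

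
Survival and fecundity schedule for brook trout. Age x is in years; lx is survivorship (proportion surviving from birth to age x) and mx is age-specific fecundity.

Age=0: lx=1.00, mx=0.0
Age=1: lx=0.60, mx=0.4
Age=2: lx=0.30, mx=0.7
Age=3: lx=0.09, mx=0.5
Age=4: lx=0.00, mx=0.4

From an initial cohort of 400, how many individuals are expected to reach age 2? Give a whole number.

Expected survivors = N0 · l_2 = 400 × 0.30 = 120 → 120

120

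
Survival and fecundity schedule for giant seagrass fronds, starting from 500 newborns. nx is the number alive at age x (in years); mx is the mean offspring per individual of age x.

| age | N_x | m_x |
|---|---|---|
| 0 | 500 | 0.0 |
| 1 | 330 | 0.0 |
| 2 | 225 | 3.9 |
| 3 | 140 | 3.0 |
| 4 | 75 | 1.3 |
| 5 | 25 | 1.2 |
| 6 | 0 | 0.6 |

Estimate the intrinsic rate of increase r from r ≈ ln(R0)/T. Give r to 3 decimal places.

0.420

lx = nx/n0 = nx/500: 1, 0.66, 0.45, 0.28, 0.15, 0.05, 0
R0 = Σ lx·mx = 0 + 0 + 1.755 + 0.84 + 0.195 + 0.06 + 0 = 2.85
Σ x·lx·mx = 7.11; T = 7.11/2.85 = 2.49474…
r ≈ ln(R0)/T = ln(2.85)/2.49474… = 0.41981… → 0.420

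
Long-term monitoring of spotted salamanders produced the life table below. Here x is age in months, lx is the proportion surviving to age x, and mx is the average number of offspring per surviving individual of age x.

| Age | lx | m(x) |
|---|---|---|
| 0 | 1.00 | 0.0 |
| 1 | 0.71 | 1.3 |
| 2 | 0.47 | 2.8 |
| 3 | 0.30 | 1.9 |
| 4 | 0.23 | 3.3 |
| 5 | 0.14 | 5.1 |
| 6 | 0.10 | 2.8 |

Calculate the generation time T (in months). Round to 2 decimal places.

2.97

lx·mx: 0, 0.923, 1.316, 0.57, 0.759, 0.714, 0.28 → R0 = 4.562
x·lx·mx: 0, 0.923, 2.632, 1.71, 3.036, 3.57, 1.68 → Σ = 13.551
T = 13.551 / 4.562 = 2.970408… → 2.97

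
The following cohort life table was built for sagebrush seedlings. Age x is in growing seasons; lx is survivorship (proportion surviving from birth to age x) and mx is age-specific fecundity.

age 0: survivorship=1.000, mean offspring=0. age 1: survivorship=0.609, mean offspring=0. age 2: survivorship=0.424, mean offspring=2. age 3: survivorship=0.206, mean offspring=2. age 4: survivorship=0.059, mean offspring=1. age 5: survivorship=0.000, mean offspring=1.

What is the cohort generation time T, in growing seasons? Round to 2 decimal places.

lx·mx: 0, 0, 0.848, 0.412, 0.059, 0 → R0 = 1.319
x·lx·mx: 0, 0, 1.696, 1.236, 0.236, 0 → Σ = 3.168
T = 3.168 / 1.319 = 2.40182… → 2.40

2.40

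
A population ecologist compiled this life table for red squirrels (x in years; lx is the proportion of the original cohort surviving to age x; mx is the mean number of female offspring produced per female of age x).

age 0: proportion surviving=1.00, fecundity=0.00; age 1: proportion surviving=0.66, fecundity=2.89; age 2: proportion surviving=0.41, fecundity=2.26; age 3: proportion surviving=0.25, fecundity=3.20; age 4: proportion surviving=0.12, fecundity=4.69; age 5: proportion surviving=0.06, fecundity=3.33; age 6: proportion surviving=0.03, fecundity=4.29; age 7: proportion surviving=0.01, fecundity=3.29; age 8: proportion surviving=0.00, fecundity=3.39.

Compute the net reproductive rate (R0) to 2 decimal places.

lx·mx by age: 0, 1.9074, 0.9266, 0.8, 0.5628, 0.1998, 0.1287, 0.0329, 0
R0 = Σ lx·mx = 4.5582 → 4.56

4.56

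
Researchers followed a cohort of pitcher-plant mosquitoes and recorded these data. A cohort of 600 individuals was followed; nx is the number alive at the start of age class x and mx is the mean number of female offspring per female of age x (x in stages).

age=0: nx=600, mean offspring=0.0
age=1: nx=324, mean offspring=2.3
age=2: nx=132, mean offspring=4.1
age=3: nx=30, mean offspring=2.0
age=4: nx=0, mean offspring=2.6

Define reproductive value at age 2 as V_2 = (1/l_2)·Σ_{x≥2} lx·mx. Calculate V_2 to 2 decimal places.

lx = nx/n0 = nx/600: 1, 0.54, 0.22, 0.05, 0
lx·mx for x ≥ 2: 0.902, 0.1, 0 → sum = 1.002
V_2 = 1.002 / l_2 = 1.002 / 0.22 = 4.554545… → 4.55

4.55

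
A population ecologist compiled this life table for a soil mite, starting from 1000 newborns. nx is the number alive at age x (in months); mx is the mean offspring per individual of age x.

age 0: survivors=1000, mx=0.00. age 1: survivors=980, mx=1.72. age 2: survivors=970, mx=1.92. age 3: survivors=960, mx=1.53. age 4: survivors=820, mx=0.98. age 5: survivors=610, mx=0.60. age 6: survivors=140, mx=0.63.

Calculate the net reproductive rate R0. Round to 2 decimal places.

6.27

lx = nx/n0 = nx/1000: 1, 0.98, 0.97, 0.96, 0.82, 0.61, 0.14
lx·mx by age: 0, 1.6856, 1.8624, 1.4688, 0.8036, 0.366, 0.0882
R0 = Σ lx·mx = 6.2746 → 6.27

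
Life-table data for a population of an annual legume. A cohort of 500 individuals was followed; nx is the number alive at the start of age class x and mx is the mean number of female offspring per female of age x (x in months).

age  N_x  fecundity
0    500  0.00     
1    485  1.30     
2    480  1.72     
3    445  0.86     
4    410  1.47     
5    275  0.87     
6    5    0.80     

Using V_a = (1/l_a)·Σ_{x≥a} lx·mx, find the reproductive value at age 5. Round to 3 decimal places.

0.885

lx = nx/n0 = nx/500: 1, 0.97, 0.96, 0.89, 0.82, 0.55, 0.01
lx·mx for x ≥ 5: 0.4785, 0.008 → sum = 0.4865
V_5 = 0.4865 / l_5 = 0.4865 / 0.55 = 0.884545… → 0.885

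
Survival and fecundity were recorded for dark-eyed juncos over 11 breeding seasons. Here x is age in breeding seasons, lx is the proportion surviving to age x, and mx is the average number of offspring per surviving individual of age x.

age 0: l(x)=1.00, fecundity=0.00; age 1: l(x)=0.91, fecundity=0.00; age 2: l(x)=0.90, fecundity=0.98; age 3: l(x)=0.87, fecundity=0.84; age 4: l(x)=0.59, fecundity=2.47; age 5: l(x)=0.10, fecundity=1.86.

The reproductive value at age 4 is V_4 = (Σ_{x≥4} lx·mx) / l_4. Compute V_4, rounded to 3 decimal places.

lx·mx for x ≥ 4: 1.4573, 0.186 → sum = 1.6433
V_4 = 1.6433 / l_4 = 1.6433 / 0.59 = 2.785254… → 2.785

2.785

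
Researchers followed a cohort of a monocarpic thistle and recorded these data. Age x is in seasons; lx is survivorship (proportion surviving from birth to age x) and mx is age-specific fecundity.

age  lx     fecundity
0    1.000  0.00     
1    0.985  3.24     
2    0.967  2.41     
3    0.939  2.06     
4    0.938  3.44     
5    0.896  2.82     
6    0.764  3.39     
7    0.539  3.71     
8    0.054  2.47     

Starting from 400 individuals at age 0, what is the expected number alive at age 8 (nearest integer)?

Expected survivors = N0 · l_8 = 400 × 0.054 = 21.6 → 22

22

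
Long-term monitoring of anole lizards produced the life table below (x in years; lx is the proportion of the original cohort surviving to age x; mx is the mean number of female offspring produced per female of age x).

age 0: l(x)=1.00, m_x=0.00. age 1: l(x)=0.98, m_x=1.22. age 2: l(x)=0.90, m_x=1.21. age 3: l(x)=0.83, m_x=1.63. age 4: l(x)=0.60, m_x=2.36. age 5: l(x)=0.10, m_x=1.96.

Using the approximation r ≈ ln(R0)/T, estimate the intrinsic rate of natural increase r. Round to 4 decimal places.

R0 = Σ lx·mx = 0 + 1.1956 + 1.089 + 1.3529 + 1.416 + 0.196 = 5.2495
Σ x·lx·mx = 14.0763; T = 14.0763/5.2495 = 2.68146…
r ≈ ln(R0)/T = ln(5.2495)/2.68146… = 0.61837… → 0.6184

0.6184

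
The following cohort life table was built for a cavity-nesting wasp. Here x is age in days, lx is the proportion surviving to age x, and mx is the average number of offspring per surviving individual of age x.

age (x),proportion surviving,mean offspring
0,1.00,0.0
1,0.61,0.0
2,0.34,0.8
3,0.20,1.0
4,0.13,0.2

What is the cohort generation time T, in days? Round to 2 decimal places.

lx·mx: 0, 0, 0.272, 0.2, 0.026 → R0 = 0.498
x·lx·mx: 0, 0, 0.544, 0.6, 0.104 → Σ = 1.248
T = 1.248 / 0.498 = 2.506024… → 2.51

2.51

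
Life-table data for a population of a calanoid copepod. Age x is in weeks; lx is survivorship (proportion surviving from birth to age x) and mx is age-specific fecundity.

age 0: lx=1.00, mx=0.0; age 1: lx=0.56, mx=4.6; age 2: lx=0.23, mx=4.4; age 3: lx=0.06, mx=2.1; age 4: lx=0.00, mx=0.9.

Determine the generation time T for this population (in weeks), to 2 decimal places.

lx·mx: 0, 2.576, 1.012, 0.126, 0 → R0 = 3.714
x·lx·mx: 0, 2.576, 2.024, 0.378, 0 → Σ = 4.978
T = 4.978 / 3.714 = 1.340334… → 1.34

1.34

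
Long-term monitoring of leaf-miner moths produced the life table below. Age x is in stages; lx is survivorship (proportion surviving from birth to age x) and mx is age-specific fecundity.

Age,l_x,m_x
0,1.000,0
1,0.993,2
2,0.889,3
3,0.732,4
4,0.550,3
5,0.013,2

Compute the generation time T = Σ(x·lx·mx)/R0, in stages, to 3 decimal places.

2.467

lx·mx: 0, 1.986, 2.667, 2.928, 1.65, 0.026 → R0 = 9.257
x·lx·mx: 0, 1.986, 5.334, 8.784, 6.6, 0.13 → Σ = 22.834
T = 22.834 / 9.257 = 2.466674… → 2.467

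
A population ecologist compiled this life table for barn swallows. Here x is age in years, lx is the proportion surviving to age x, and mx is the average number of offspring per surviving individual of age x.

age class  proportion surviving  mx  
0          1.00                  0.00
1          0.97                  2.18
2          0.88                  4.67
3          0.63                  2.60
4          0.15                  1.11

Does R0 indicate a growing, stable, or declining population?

growing

R0 = Σ lx·mx = 0 + 2.1146 + 4.1096 + 1.638 + 0.1665 = 8.0287
R0 > 1, so the population is growing.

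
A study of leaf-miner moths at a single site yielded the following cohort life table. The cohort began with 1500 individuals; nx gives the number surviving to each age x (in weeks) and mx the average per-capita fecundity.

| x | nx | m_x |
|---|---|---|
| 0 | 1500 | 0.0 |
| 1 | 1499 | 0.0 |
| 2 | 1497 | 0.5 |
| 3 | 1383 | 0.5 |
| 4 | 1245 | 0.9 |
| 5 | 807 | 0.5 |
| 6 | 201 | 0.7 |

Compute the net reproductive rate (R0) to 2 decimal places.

lx = nx/n0 = nx/1500: 1, 0.99933…, 0.998, 0.922, 0.83, 0.538, 0.134
lx·mx by age: 0, 0, 0.499, 0.461, 0.747, 0.269, 0.0938
R0 = Σ lx·mx = 2.0698… → 2.07

2.07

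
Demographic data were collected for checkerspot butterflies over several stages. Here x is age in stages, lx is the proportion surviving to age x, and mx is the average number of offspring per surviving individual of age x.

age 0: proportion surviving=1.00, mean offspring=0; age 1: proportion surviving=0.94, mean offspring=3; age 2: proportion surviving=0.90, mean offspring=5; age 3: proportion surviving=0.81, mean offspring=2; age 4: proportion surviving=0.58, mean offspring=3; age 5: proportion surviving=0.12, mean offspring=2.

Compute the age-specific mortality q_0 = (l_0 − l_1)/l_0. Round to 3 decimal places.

0.060

q_0 = (l_0 − l_1) / l_0 = (1 − 0.94) / 1
     = 0.06 / 1 = 0.06 → 0.060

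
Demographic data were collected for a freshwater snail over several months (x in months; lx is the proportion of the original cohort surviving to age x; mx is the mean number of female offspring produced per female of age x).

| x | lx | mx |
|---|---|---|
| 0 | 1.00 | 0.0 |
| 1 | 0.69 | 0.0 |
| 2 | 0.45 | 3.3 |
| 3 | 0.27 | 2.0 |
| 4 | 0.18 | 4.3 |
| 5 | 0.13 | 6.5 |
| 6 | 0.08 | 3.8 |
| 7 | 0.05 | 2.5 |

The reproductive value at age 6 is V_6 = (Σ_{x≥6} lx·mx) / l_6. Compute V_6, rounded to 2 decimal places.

lx·mx for x ≥ 6: 0.304, 0.125 → sum = 0.429
V_6 = 0.429 / l_6 = 0.429 / 0.08 = 5.3625 → 5.36

5.36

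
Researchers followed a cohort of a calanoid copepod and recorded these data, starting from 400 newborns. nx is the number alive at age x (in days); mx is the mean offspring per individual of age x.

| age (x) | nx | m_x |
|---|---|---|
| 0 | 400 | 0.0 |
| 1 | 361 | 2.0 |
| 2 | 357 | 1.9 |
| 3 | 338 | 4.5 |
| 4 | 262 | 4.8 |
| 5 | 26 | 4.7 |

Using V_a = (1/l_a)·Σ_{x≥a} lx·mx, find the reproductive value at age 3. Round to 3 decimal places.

lx = nx/n0 = nx/400: 1, 0.9025, 0.8925, 0.845, 0.655, 0.065
lx·mx for x ≥ 3: 3.8025, 3.144, 0.3055 → sum = 7.252
V_3 = 7.252 / l_3 = 7.252 / 0.845 = 8.582249… → 8.582

8.582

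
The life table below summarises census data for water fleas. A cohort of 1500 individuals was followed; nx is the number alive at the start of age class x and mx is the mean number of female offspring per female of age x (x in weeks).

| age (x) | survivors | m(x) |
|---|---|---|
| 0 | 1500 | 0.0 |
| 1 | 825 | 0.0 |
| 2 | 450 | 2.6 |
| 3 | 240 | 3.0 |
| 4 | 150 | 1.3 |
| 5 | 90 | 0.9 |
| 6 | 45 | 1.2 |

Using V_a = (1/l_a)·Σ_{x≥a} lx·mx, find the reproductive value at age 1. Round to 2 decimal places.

lx = nx/n0 = nx/1500: 1, 0.55, 0.3, 0.16, 0.1, 0.06, 0.03
lx·mx for x ≥ 1: 0, 0.78, 0.48, 0.13, 0.054, 0.036 → sum = 1.48
V_1 = 1.48 / l_1 = 1.48 / 0.55 = 2.690909… → 2.69

2.69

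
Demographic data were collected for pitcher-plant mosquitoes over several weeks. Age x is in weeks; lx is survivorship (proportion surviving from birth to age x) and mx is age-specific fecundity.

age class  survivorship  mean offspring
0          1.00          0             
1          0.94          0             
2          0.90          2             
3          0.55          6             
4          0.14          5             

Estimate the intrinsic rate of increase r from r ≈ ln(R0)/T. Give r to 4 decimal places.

R0 = Σ lx·mx = 0 + 0 + 1.8 + 3.3 + 0.7 = 5.8
Σ x·lx·mx = 16.3; T = 16.3/5.8 = 2.81034…
r ≈ ln(R0)/T = ln(5.8)/2.81034… = 0.625495… → 0.6255

0.6255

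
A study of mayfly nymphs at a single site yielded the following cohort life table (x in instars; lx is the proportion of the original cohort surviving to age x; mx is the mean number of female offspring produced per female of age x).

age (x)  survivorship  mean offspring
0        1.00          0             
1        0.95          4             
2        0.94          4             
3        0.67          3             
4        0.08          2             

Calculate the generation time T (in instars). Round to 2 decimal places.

lx·mx: 0, 3.8, 3.76, 2.01, 0.16 → R0 = 9.73
x·lx·mx: 0, 3.8, 7.52, 6.03, 0.64 → Σ = 17.99
T = 17.99 / 9.73 = 1.848921… → 1.85

1.85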